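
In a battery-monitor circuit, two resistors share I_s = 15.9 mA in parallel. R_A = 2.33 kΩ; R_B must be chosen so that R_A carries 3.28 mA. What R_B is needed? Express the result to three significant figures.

R_B ≈ 0.606 kΩ

In a two-way split, I_A/I_s = R_B/(R_A + R_B).
3.28/15.9 = R_B/(R_A + R_B) → R_B = R_A · (0.2063)/(1 − 0.2063) = 2.33 × 0.2599 = 0.6056 kΩ.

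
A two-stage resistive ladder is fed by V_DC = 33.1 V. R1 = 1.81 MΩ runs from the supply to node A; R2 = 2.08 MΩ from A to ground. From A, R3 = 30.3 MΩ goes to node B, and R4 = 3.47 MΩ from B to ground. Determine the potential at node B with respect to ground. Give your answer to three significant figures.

Node A sees R2 in parallel with the series input of stage 2, R3 + R4 = 33.77 MΩ.
R2 ‖ (R3+R4) = 1.959 MΩ.
So V_A = 33.1 × 0.5198 = 17.21 V.
V_B = V_A × 0.1028 = 1.768 V.

V_B ≈ 1.77 V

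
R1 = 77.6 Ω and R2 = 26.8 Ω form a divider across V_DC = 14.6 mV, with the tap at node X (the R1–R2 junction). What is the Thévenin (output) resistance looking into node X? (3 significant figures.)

With V_DC suppressed (replaced by a short), R_th = R1 ‖ R2 = (77.60 × 26.8)/(77.60 + 26.8) = 19.92 Ω.

R_th ≈ 19.9 Ω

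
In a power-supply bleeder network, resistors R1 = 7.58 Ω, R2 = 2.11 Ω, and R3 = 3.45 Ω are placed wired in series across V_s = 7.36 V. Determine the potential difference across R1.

V ≈ 4.25 V

ΣR = 7.58 + 2.11 + 3.45 = 13.14 Ω.
Voltage divider: V = V_s · (7.580 / 13.14) = 7.36 × 0.5769 = 4.246 V.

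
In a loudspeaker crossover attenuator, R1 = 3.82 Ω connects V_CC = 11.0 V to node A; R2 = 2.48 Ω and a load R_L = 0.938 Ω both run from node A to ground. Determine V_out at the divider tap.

R2 ‖ R_L = (2.48 × 0.938)/(2.48 + 0.938) = 0.6806 Ω.
Voltage divider with the loaded lower leg: V_out = 11.0 × 0.6806/(3.82 + 0.6806) = 11.0 × 0.1512 = 1.663 V.
(Unloaded it would be 4.33 V; the load pulls it down.)

V_out ≈ 1.66 V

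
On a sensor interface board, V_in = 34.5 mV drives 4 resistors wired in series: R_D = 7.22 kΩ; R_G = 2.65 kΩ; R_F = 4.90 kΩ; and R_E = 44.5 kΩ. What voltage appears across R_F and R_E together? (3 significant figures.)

V ≈ 28.8 mV

ΣR = 7.22 + 2.65 + 4.90 + 44.5 = 59.27 kΩ.
R_{R_F..R_E} = 4.90 + 44.5 = 49.40 kΩ.
V = V_in · R/ΣR = 34.5 × 0.8335 = 28.75 mV.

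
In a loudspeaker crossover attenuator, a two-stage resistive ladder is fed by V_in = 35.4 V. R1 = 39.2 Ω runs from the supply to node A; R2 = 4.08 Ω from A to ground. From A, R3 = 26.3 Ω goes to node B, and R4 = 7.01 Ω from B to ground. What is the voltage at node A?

Looking into the second stage from A: R3 + R4 = 33.31 Ω appears in parallel with R2.
R2 ‖ (R3+R4) = 3.635 Ω.
So V_A = 35.4 × 0.08486 = 3.004 V.

V_A ≈ 3.00 V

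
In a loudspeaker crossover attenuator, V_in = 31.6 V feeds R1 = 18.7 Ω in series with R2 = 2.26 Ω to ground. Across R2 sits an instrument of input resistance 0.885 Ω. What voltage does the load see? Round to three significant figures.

First combine the lower leg with the load: R2 ‖ R_L = 0.6360 Ω.
Now apply the divider: V_out = 31.6 × 0.03289 = 1.039 V.

V_out ≈ 1.04 V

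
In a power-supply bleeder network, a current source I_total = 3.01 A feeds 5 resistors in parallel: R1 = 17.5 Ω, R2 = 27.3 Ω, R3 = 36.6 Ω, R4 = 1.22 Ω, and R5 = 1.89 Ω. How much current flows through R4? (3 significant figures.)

I ≈ 1.68 A

Total conductance ΣG = 1/17.5 + 1/27.3 + 1/36.6 + 1/1.22 + 1/1.89 = 1.470 (units of 1/Ω).
Current divider: I(R4) = I_total · G_k/ΣG = 3.01 × (0.8197/1.470) = 3.01 × 0.5577 = 1.679 A.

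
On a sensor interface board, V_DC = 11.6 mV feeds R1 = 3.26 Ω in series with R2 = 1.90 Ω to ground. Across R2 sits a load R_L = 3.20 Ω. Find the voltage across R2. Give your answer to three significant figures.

V_out ≈ 3.11 mV

First combine the lower leg with the load: R2 ‖ R_L = 1.192 Ω.
Then V_out = V_DC · R2'/(R1 + R2') = 11.6 × 1.192/4.452 = 3.106 mV.
(Unloaded it would be 4.27 mV; the load pulls it down.)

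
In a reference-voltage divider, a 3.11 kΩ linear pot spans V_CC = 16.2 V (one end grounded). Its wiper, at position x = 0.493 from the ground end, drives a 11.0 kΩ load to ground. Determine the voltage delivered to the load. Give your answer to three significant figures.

Lower segment x·R_p = 1.533 kΩ; upper segment (1−x)·R_p = 1.577 kΩ.
R_L loads the lower segment: effective lower R = 1.346 kΩ.
Then V_out = V_CC · 1.346/(1.577 + 1.346) = 7.459 V.

V_out ≈ 7.46 V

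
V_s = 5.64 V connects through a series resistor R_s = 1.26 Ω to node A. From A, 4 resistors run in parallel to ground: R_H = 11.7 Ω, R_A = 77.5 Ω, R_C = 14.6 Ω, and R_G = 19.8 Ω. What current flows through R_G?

Combine the parallel branches: R_p = (1/11.7 + 1/77.5 + 1/14.6 + 1/19.8)⁻¹ = 4.600 Ω.
Node voltage V_A = V_s · R_p/(R_s + R_p) = 5.64 × 0.7850 = 4.427 V.
I(R_G) = V_A / R_G = 4.427/19.8 = 0.2236 A.
(Check via current divider: I_total = 0.9624 A; share G_k/ΣG = 0.2323 → same result.)

I ≈ 0.224 A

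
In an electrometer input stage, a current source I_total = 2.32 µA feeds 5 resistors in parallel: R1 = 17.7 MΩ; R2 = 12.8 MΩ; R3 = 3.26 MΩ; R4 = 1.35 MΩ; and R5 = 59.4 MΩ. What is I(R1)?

ΣG = 1/17.7 + 1/12.8 + 1/3.26 + 1/1.35 + 1/59.4 = 1.199.
Current divider: I(R1) = I_total · G_k/ΣG = 2.32 × (0.05650/1.199) = 2.32 × 0.04712 = 0.1093 µA.

I ≈ 0.109 µA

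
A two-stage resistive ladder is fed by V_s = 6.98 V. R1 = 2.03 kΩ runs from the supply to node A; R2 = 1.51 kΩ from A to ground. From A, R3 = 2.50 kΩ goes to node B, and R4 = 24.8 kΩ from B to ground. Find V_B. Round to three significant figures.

Looking into the second stage from A: R3 + R4 = 27.30 kΩ appears in parallel with R2.
Effective lower resistance at A: R2 ‖ 27.30 = 1.431 kΩ.
V_A = 6.98 × 1.431/(2.03 + 1.431) = 2.886 V.
Stage 2 is unloaded, so V_B = V_A · R4/(R3+R4) = 2.886 × 24.8/27.30 = 2.622 V.

V_B ≈ 2.62 V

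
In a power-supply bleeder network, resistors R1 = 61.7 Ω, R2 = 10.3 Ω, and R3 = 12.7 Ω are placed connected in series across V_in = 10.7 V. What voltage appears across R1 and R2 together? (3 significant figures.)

Total series resistance ΣR = 61.7 + 10.3 + 12.7 = 84.70 Ω.
R_{R1..R2} = 61.7 + 10.3 = 72.00 Ω.
By the voltage-divider rule, V = 10.7 × 72.00/84.70 = 9.096 V.

V ≈ 9.10 V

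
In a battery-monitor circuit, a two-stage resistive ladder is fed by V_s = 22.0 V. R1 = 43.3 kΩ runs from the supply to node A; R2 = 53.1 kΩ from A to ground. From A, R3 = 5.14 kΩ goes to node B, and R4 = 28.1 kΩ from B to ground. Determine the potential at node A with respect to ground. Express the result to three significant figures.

Looking into the second stage from A: R3 + R4 = 33.24 kΩ appears in parallel with R2.
Effective lower resistance at A: R2 ‖ 33.24 = 20.44 kΩ.
First divider: V_A = V_s · 20.44/(43.3 + 20.44) = 7.056 V.

V_A ≈ 7.06 V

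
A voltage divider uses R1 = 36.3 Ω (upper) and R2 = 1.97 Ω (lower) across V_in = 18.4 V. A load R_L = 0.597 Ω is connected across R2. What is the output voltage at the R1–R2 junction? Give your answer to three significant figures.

V_out ≈ 0.229 V

First combine the lower leg with the load: R2 ‖ R_L = 0.4582 Ω.
Then V_out = V_in · R2'/(R1 + R2') = 18.4 × 0.4582/36.76 = 0.2293 V.
(Unloaded it would be 0.947 V; the load pulls it down.)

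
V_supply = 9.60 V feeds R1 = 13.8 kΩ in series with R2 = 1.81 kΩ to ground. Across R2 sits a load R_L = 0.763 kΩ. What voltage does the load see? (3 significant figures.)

V_out ≈ 0.359 V

R2 ‖ R_L = (1.81 × 0.763)/(1.81 + 0.763) = 0.5367 kΩ.
Voltage divider with the loaded lower leg: V_out = 9.60 × 0.5367/(13.8 + 0.5367) = 9.60 × 0.03744 = 0.3594 V.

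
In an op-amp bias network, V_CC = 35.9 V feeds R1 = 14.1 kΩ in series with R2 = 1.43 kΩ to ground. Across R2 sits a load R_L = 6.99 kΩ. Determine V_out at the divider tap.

V_out ≈ 2.79 V

The load sits in parallel with R2, giving an effective lower resistance R2' = R2·R_L/(R2+R_L) = 1.187 kΩ.
Voltage divider with the loaded lower leg: V_out = 35.9 × 1.187/(14.1 + 1.187) = 35.9 × 0.07766 = 2.788 V.
(Unloaded it would be 3.31 V; the load pulls it down.)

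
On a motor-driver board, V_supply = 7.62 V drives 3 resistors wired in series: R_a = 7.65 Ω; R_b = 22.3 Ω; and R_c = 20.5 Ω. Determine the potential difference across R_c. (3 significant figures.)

V ≈ 3.10 V

ΣR = 7.65 + 22.3 + 20.5 = 50.45 Ω.
Voltage divider: V = V_supply · (20.50 / 50.45) = 7.62 × 0.4063 = 3.096 V.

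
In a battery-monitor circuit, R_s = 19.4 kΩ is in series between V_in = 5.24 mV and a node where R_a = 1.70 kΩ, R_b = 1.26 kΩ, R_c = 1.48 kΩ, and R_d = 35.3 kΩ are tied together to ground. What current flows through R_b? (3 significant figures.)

I ≈ 0.100 µA

Combine the parallel branches: R_p = (1/1.70 + 1/1.26 + 1/1.48 + 1/35.3)⁻¹ = 0.4794 kΩ.
V_A by voltage divider: V_A = 5.24 × 0.4794/(19.4 + 0.4794) = 0.1264 mV.
Branch current I = V_A/R_b = 0.1264/1.26 = 0.1003 µA.
(Check via current divider: I_total = 0.2636 µA; share G_k/ΣG = 0.3805 → same result.)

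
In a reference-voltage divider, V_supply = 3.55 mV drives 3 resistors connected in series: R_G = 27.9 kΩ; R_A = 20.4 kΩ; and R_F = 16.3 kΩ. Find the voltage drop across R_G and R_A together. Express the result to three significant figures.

ΣR = 27.9 + 20.4 + 16.3 = 64.60 kΩ.
R_{R_G..R_A} = 27.9 + 20.4 = 48.30 kΩ.
By the voltage-divider rule, V = 3.55 × 48.30/64.60 = 2.654 mV.

V ≈ 2.65 mV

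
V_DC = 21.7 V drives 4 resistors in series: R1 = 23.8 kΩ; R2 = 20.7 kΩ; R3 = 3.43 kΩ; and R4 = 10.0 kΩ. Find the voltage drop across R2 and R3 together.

V ≈ 9.04 V

ΣR = 23.8 + 20.7 + 3.43 + 10.0 = 57.93 kΩ.
R_{R2..R3} = 20.7 + 3.43 = 24.13 kΩ.
By the voltage-divider rule, V = 21.7 × 24.13/57.93 = 9.039 V.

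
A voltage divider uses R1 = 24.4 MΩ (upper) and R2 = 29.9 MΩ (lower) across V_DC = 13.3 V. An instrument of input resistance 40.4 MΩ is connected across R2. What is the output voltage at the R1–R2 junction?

V_out ≈ 5.50 V

The load sits in parallel with R2, giving an effective lower resistance R2' = R2·R_L/(R2+R_L) = 17.18 MΩ.
Voltage divider with the loaded lower leg: V_out = 13.3 × 17.18/(24.4 + 17.18) = 13.3 × 0.4132 = 5.496 V.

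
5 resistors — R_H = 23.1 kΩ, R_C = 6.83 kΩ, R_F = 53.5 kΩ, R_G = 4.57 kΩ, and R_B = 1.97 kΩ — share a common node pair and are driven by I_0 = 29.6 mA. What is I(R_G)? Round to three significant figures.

Conductances: ΣG = 1/23.1 + 1/6.83 + 1/53.5 + 1/4.57 + 1/1.97 = 0.9348 (1/kΩ).
Current divider: I(R_G) = I_0 · G_k/ΣG = 29.6 × (0.2188/0.9348) = 29.6 × 0.2341 = 6.929 mA.

I ≈ 6.93 mA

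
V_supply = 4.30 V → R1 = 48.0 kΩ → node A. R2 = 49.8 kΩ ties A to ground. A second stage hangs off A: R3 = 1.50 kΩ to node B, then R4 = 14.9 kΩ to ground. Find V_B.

V_B ≈ 0.799 V

The second stage (R3 + R4 = 16.40 kΩ) loads node A in parallel with R2.
R2 ‖ (R3+R4) = 12.34 kΩ.
First divider: V_A = V_supply · 12.34/(48.0 + 12.34) = 0.8792 V.
V_B = V_A × 0.9085 = 0.7988 V.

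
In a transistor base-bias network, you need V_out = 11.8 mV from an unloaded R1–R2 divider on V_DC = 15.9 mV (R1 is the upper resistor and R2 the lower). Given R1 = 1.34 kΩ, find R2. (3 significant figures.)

R2 ≈ 3.86 kΩ

Required fraction k = V_out/V_DC = 0.7421.
Rearranging, R2 = R1·k/(1−k) = 1.34 × 2.878 = 3.857 kΩ.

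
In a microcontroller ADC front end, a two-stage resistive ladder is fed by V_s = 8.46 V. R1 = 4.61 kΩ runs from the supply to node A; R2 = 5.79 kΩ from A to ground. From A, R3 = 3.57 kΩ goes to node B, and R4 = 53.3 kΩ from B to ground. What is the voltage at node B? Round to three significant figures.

V_B ≈ 4.22 V

Looking into the second stage from A: R3 + R4 = 56.87 kΩ appears in parallel with R2.
Effective lower resistance at A: R2 ‖ 56.87 = 5.255 kΩ.
First divider: V_A = V_s · 5.255/(4.61 + 5.255) = 4.507 V.
Then the unloaded second divider: V_B = V_A × R4/(R3+R4) = 4.507 × 0.9372 = 4.224 V.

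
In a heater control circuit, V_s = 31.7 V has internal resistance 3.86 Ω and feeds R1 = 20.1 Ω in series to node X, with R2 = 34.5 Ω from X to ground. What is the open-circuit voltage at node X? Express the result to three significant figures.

V_th ≈ 18.7 V

R1' = 3.86 + 20.1 = 23.96 Ω (source resistance + R1).
V_th is the unloaded tap voltage: V_s · R2/(R1'+R2) = 31.7 × 0.5901 = 18.71 V.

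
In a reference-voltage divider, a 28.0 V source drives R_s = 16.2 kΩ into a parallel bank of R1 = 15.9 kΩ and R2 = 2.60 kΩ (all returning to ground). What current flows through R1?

I ≈ 0.213 mA

Equivalent of the parallel group: R_p = 2.235 kΩ.
V_A by voltage divider: V_A = 28.0 × 2.235/(16.2 + 2.235) = 3.394 V.
Branch current I = V_A/R1 = 3.394/15.9 = 0.2135 mA.
(Equivalently: I_total = 1.519 mA, then current-divider fraction G_k/ΣG = 0.1405.)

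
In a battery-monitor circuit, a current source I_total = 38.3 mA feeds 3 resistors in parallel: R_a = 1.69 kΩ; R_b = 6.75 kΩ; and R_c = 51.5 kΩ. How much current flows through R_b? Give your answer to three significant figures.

I ≈ 7.47 mA

Total conductance ΣG = 1/1.69 + 1/6.75 + 1/51.5 = 0.7593 (units of 1/kΩ).
Current divider: I(R_b) = I_total · G_k/ΣG = 38.3 × (0.1481/0.7593) = 38.3 × 0.1951 = 7.473 mA.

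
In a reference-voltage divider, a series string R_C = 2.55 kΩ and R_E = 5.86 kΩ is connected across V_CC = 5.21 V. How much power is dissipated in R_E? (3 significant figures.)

Series current I = V_CC/ΣR = 5.21/8.410 = 0.6195 mA.
P(R_E) = I²·R_E = (0.6195)² × 5.86 = 2.249 mW.

P ≈ 2.25 mW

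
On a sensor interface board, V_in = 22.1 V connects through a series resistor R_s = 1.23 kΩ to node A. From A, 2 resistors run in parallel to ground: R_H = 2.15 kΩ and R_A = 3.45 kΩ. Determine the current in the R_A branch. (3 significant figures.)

I ≈ 3.32 mA

Combine the parallel branches: R_p = (1/2.15 + 1/3.45)⁻¹ = 1.325 kΩ.
V_A by voltage divider: V_A = 22.1 × 1.325/(1.23 + 1.325) = 11.46 V.
Branch current I = V_A/R_A = 11.46/3.45 = 3.321 mA.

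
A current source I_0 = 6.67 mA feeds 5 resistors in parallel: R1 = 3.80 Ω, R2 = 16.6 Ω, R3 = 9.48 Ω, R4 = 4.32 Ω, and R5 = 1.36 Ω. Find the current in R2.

Total conductance ΣG = 1/3.80 + 1/16.6 + 1/9.48 + 1/4.32 + 1/1.36 = 1.396 (units of 1/Ω).
R2 takes the fraction G_k/ΣG = 0.06024/1.396 = 0.04316, so I = 6.67 × 0.04316 = 0.2879 mA.

I ≈ 0.288 mA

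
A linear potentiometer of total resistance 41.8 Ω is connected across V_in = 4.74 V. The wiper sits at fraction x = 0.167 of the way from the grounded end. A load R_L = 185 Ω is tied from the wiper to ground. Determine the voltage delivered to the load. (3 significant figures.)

V_out ≈ 0.767 V

Lower segment x·R_p = 6.981 Ω; upper segment (1−x)·R_p = 34.82 Ω.
R_L loads the lower segment: effective lower R = 6.727 Ω.
Then V_out = V_in · 6.727/(34.82 + 6.727) = 0.7675 V.
(Unloaded: V_out = x·V_in = 0.792 V.)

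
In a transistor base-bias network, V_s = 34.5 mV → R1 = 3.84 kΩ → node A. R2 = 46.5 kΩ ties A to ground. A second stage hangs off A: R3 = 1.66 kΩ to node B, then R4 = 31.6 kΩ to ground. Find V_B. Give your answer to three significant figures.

Node A sees R2 in parallel with the series input of stage 2, R3 + R4 = 33.26 kΩ.
R2 ‖ (R3+R4) = 19.39 kΩ.
V_A = 34.5 × 19.39/(3.84 + 19.39) = 28.80 mV.
Stage 2 is unloaded, so V_B = V_A · R4/(R3+R4) = 28.80 × 31.6/33.26 = 27.36 mV.

V_B ≈ 27.4 mV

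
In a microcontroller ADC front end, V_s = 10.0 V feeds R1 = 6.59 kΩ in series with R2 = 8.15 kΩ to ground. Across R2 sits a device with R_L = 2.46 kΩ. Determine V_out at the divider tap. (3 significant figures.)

V_out ≈ 2.23 V

The load sits in parallel with R2, giving an effective lower resistance R2' = R2·R_L/(R2+R_L) = 1.890 kΩ.
Voltage divider with the loaded lower leg: V_out = 10.0 × 1.890/(6.59 + 1.890) = 10.0 × 0.2228 = 2.228 V.
(Unloaded it would be 5.53 V; the load pulls it down.)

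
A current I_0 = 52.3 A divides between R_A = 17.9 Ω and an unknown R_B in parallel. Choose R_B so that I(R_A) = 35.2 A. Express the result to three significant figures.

In a two-way split, I_A/I_0 = R_B/(R_A + R_B).
With f = 0.6730, R_B = R_A · f/(1−f) = 17.9 × 2.058 = 36.85 Ω.

R_B ≈ 36.8 Ω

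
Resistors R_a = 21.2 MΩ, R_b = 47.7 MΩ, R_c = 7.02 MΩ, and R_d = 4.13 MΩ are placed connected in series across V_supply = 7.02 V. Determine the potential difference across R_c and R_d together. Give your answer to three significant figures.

V ≈ 0.978 V

ΣR = 21.2 + 47.7 + 7.02 + 4.13 = 80.05 MΩ.
R_{R_c..R_d} = 7.02 + 4.13 = 11.15 MΩ.
By the voltage-divider rule, V = 7.02 × 11.15/80.05 = 0.9778 V.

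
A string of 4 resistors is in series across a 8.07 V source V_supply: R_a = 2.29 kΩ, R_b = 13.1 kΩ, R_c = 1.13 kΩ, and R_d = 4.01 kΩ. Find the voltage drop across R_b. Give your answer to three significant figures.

V ≈ 5.15 V

Total series resistance ΣR = 2.29 + 13.1 + 1.13 + 4.01 = 20.53 kΩ.
V = V_supply · R/ΣR = 8.07 × 0.6381 = 5.149 V.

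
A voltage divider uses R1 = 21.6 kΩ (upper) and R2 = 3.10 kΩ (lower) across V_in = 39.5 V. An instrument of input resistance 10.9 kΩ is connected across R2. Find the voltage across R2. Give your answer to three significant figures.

V_out ≈ 3.97 V

The load sits in parallel with R2, giving an effective lower resistance R2' = R2·R_L/(R2+R_L) = 2.414 kΩ.
Then V_out = V_in · R2'/(R1 + R2') = 39.5 × 2.414/24.01 = 3.970 V.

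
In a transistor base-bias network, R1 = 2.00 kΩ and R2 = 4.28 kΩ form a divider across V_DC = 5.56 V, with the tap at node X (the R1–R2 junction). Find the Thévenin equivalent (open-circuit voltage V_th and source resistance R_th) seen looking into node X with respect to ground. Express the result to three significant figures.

With X open, the divider is unloaded: V_th = 5.56 × 4.28/6.280 = 3.789 V.
Zeroing V_DC shorts the top of R1 to ground, so R_th = R1 ‖ R2 = 1.363 kΩ.

V_th ≈ 3.79 V, R_th ≈ 1.36 kΩ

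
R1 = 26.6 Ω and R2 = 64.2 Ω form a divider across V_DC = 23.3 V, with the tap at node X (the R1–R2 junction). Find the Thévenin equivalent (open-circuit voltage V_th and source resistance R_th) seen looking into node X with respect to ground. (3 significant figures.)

V_th ≈ 16.5 V, R_th ≈ 18.8 Ω

Open-circuit (no load on X): V_th = V_DC · R2/(R1 + R2) = 23.3 × 64.2/(26.60 + 64.2) = 16.47 V.
Zeroing V_DC shorts the top of R1 to ground, so R_th = R1 ‖ R2 = 18.81 Ω.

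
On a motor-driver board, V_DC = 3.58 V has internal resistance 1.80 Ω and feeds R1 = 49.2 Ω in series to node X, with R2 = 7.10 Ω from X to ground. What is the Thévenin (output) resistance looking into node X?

R1' = 1.80 + 49.2 = 51.00 Ω (source resistance + R1).
With V_DC suppressed (replaced by a short), R_th = R1' ‖ R2 = (51.00 × 7.10)/(51.00 + 7.10) = 6.232 Ω.

R_th ≈ 6.23 Ω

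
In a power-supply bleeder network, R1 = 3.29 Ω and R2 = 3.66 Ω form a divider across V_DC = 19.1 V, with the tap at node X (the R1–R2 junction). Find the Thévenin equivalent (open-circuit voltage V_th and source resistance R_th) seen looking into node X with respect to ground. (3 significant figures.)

V_th ≈ 10.1 V, R_th ≈ 1.73 Ω

With X open, the divider is unloaded: V_th = 19.1 × 3.66/6.950 = 10.06 V.
Zeroing V_DC shorts the top of R1 to ground, so R_th = R1 ‖ R2 = 1.733 Ω.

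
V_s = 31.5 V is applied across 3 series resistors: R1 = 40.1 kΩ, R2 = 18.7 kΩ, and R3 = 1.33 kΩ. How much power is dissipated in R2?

P ≈ 5.13 mW

The common current is I = 31.5/60.13 = 0.5239 mA.
V(R2) = I·R = 9.796 V; P = V·I = 9.796 × 0.5239 = 5.132 mW.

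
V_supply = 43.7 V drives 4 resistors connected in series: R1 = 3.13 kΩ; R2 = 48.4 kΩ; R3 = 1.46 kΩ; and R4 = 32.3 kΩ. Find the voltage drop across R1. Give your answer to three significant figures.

V ≈ 1.60 V

Series total: ΣR = 3.13 + 48.4 + 1.46 + 32.3 = 85.29 kΩ.
V = V_supply · R/ΣR = 43.7 × 0.03670 = 1.604 V.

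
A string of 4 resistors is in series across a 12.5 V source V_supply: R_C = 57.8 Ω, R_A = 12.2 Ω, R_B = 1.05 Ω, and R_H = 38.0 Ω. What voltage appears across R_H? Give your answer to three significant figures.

V ≈ 4.36 V

ΣR = 57.8 + 12.2 + 1.05 + 38.0 = 109.0 Ω.
V = V_supply · R/ΣR = 12.5 × 0.3485 = 4.356 V.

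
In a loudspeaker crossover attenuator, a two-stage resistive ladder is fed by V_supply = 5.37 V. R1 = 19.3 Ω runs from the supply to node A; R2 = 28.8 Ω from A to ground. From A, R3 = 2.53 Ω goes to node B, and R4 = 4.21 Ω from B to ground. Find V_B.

V_B ≈ 0.740 V

Node A sees R2 in parallel with the series input of stage 2, R3 + R4 = 6.740 Ω.
R2 ‖ (R3+R4) = 5.462 Ω.
V_A = 5.37 × 5.462/(19.3 + 5.462) = 1.184 V.
Stage 2 is unloaded, so V_B = V_A · R4/(R3+R4) = 1.184 × 4.21/6.740 = 0.7399 V.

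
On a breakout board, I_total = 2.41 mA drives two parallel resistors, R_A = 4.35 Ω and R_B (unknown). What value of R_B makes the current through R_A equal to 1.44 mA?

R_B ≈ 6.46 Ω

The fraction through R_A equals R_B/(R_A+R_B).
1.44/2.41 = R_B/(R_A + R_B) → R_B = R_A · (0.5975)/(1 − 0.5975) = 4.35 × 1.485 = 6.458 Ω.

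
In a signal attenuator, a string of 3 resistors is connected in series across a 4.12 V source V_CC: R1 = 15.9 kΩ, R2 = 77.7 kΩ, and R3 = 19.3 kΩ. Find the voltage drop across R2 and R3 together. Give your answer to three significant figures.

Total series resistance ΣR = 15.9 + 77.7 + 19.3 = 112.9 kΩ.
R_{R2..R3} = 77.7 + 19.3 = 97.00 kΩ.
V = V_CC · R/ΣR = 4.12 × 0.8592 = 3.540 V.

V ≈ 3.54 V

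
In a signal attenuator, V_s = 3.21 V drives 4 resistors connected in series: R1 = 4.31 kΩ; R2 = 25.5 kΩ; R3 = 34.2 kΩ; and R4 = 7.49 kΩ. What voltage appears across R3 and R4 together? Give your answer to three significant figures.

V ≈ 1.87 V

ΣR = 4.31 + 25.5 + 34.2 + 7.49 = 71.50 kΩ.
R_{R3..R4} = 34.2 + 7.49 = 41.69 kΩ.
Voltage divider: V = V_s · (41.69 / 71.50) = 3.21 × 0.5831 = 1.872 V.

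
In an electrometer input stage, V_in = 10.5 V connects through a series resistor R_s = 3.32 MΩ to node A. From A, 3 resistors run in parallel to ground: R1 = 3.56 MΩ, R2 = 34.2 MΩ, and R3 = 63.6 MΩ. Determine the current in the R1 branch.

I ≈ 1.42 µA

Parallel bank: R_p = 1/(1/3.56 + 1/34.2 + 1/63.6) = 3.069 MΩ.
Node voltage V_A = V_in · R_p/(R_s + R_p) = 10.5 × 0.4803 = 5.044 V.
Branch current I = V_A/R1 = 5.044/3.56 = 1.417 µA.
(Check via current divider: I_total = 1.644 µA; share G_k/ΣG = 0.8620 → same result.)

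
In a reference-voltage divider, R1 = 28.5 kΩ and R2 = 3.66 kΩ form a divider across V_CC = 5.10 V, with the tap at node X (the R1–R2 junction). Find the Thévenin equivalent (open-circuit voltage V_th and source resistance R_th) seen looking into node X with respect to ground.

V_th is the unloaded tap voltage: V_CC · R2/(R1+R2) = 5.10 × 0.1138 = 0.5804 V.
Zeroing V_CC shorts the top of R1 to ground, so R_th = R1 ‖ R2 = 3.243 kΩ.

V_th ≈ 0.580 V, R_th ≈ 3.24 kΩ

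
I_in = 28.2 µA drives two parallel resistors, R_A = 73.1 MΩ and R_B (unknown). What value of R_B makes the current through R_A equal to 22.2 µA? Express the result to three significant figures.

In a two-way split, I_A/I_in = R_B/(R_A + R_B).
22.2/28.2 = R_B/(R_A + R_B) → R_B = R_A · (0.7872)/(1 − 0.7872) = 73.1 × 3.700 = 270.5 MΩ.

R_B ≈ 270 MΩ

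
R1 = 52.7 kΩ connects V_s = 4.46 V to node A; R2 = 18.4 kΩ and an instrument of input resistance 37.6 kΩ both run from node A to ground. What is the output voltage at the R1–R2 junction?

V_out ≈ 0.847 V

The load sits in parallel with R2, giving an effective lower resistance R2' = R2·R_L/(R2+R_L) = 12.35 kΩ.
Now apply the divider: V_out = 4.46 × 0.1899 = 0.8470 V.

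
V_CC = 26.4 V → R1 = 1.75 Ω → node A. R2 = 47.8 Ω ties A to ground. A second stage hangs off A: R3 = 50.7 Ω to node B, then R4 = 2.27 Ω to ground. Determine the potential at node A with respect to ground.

Node A sees R2 in parallel with the series input of stage 2, R3 + R4 = 52.97 Ω.
R2 ‖ (R3+R4) = 25.13 Ω.
First divider: V_A = V_CC · 25.13/(1.75 + 25.13) = 24.68 V.

V_A ≈ 24.7 V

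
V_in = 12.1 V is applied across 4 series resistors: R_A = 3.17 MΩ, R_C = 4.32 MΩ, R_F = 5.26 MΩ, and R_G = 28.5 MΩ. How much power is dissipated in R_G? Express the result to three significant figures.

P ≈ 2.45 µW

The common current is I = 12.1/41.25 = 0.2933 µA.
V(R_G) = I·R = 8.360 V; P = V·I = 8.360 × 0.2933 = 2.452 µW.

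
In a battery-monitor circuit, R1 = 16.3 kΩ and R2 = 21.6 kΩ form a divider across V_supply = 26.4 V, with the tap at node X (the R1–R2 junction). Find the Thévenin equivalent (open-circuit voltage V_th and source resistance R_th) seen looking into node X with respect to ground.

V_th ≈ 15.0 V, R_th ≈ 9.29 kΩ

With X open, the divider is unloaded: V_th = 26.4 × 21.6/37.90 = 15.05 V.
Looking into X with the source shorted: R_th = R1·R2/(R1+R2) = 16.30 × 21.6/37.90 = 9.290 kΩ.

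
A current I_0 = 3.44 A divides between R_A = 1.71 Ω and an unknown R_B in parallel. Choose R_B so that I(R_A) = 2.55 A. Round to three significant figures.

In a two-way split, I_A/I_0 = R_B/(R_A + R_B).
With f = 0.7413, R_B = R_A · f/(1−f) = 1.71 × 2.865 = 4.899 Ω.

R_B ≈ 4.90 Ω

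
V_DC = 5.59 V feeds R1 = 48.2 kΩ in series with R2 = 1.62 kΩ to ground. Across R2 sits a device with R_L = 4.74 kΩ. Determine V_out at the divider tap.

V_out ≈ 0.137 V

The load sits in parallel with R2, giving an effective lower resistance R2' = R2·R_L/(R2+R_L) = 1.207 kΩ.
Voltage divider with the loaded lower leg: V_out = 5.59 × 1.207/(48.2 + 1.207) = 5.59 × 0.02444 = 0.1366 V.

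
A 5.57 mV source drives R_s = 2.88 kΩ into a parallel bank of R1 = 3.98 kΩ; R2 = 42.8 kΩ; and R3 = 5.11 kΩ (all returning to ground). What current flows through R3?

Parallel bank: R_p = 1/(1/3.98 + 1/42.8 + 1/5.11) = 2.126 kΩ.
Node voltage V_A = V_supply · R_p/(R_s + R_p) = 5.57 × 0.4247 = 2.366 mV.
I(R3) = V_A / R3 = 2.366/5.11 = 0.4629 µA.

I ≈ 0.463 µA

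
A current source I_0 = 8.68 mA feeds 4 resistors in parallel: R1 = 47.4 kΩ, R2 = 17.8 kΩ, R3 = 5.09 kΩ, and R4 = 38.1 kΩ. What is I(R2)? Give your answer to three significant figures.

ΣG = 1/47.4 + 1/17.8 + 1/5.09 + 1/38.1 = 0.3000.
Current divider: I(R2) = I_0 · G_k/ΣG = 8.68 × (0.05618/0.3000) = 8.68 × 0.1873 = 1.626 mA.

I ≈ 1.63 mA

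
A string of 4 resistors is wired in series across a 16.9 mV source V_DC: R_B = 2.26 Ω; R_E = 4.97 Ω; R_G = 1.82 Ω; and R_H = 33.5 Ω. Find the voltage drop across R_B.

Total series resistance ΣR = 2.26 + 4.97 + 1.82 + 33.5 = 42.55 Ω.
By the voltage-divider rule, V = 16.9 × 2.260/42.55 = 0.8976 mV.

V ≈ 0.898 mV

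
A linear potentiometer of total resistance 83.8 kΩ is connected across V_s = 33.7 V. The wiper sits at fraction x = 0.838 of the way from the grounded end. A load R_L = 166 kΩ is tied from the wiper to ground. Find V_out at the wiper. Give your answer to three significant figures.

V_out ≈ 26.4 V

Lower segment x·R_p = 70.22 kΩ; upper segment (1−x)·R_p = 13.58 kΩ.
(x·R_p) ‖ R_L = 49.35 kΩ.
Loaded-divider output: V_out = 33.7 × 0.7843 = 26.43 V.
(Unloaded: V_out = x·V_s = 28.2 V.)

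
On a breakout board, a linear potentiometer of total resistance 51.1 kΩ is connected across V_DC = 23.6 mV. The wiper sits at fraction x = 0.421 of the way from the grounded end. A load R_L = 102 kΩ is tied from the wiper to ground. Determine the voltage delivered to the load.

V_out ≈ 8.85 mV

Lower segment x·R_p = 21.51 kΩ; upper segment (1−x)·R_p = 29.59 kΩ.
R_L loads the lower segment: effective lower R = 17.77 kΩ.
Then V_out = V_DC · 17.77/(29.59 + 17.77) = 8.854 mV.
(Unloaded: V_out = x·V_DC = 9.94 mV.)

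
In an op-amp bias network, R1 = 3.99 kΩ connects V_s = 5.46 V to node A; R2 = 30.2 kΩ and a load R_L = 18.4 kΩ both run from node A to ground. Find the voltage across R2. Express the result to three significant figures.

R2 ‖ R_L = (30.2 × 18.4)/(30.2 + 18.4) = 11.43 kΩ.
Then V_out = V_s · R2'/(R1 + R2') = 5.46 × 11.43/15.42 = 4.048 V.

V_out ≈ 4.05 V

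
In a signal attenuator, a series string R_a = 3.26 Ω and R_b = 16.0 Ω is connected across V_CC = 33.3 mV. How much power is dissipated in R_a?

P ≈ 9.75 µW

Series current I = V_CC/ΣR = 33.3/19.26 = 1.729 mA.
P = I²R = 2.989 × 3.26 = 9.745 µW.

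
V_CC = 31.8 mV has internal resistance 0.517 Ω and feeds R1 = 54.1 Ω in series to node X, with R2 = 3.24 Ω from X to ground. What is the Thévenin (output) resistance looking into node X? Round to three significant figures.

R_th ≈ 3.06 Ω

R1' = 0.517 + 54.1 = 54.62 Ω (source resistance + R1).
With V_CC suppressed (replaced by a short), R_th = R1' ‖ R2 = (54.62 × 3.24)/(54.62 + 3.24) = 3.059 Ω.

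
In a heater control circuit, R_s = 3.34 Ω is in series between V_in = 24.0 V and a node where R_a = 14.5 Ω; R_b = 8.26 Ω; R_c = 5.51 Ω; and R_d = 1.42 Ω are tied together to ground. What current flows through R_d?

I ≈ 3.68 A

Parallel bank: R_p = 1/(1/14.5 + 1/8.26 + 1/5.51 + 1/1.42) = 0.9296 Ω.
V_A by voltage divider: V_A = 24.0 × 0.9296/(3.34 + 0.9296) = 5.225 V.
I(R_d) = V_A / R_d = 5.225/1.42 = 3.680 A.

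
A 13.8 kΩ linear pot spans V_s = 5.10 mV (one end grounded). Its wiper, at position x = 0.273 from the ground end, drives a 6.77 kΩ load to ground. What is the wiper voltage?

V_out ≈ 0.991 mV

Lower segment x·R_p = 3.767 kΩ; upper segment (1−x)·R_p = 10.03 kΩ.
Lower segment in parallel with the load: 3.767 ‖ 6.77 = 2.420 kΩ.
Then V_out = V_s · 2.420/(10.03 + 2.420) = 0.9913 mV.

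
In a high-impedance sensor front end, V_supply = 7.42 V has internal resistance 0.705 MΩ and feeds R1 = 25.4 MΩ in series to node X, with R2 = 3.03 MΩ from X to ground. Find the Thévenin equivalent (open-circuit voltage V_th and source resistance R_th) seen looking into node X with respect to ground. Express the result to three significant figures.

R1' = 0.705 + 25.4 = 26.10 MΩ (source resistance + R1).
With X open, the divider is unloaded: V_th = 7.42 × 3.03/29.13 = 0.7717 V.
Zeroing V_supply shorts the top of R1' to ground, so R_th = R1' ‖ R2 = 2.715 MΩ.

V_th ≈ 0.772 V, R_th ≈ 2.71 MΩ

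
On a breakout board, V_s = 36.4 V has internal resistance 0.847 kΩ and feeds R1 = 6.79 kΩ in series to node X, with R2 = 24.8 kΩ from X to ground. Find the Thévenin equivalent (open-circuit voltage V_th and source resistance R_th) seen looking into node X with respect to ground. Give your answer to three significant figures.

R1' = 0.847 + 6.79 = 7.637 kΩ (source resistance + R1).
With X open, the divider is unloaded: V_th = 36.4 × 24.8/32.44 = 27.83 V.
With V_s suppressed (replaced by a short), R_th = R1' ‖ R2 = (7.637 × 24.8)/(7.637 + 24.8) = 5.839 kΩ.

V_th ≈ 27.8 V, R_th ≈ 5.84 kΩ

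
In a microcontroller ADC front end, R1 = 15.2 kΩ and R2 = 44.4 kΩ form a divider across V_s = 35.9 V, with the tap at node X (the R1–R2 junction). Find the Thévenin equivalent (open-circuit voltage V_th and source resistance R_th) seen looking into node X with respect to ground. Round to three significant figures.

V_th ≈ 26.7 V, R_th ≈ 11.3 kΩ

Open-circuit (no load on X): V_th = V_s · R2/(R1 + R2) = 35.9 × 44.4/(15.20 + 44.4) = 26.74 V.
Zeroing V_s shorts the top of R1 to ground, so R_th = R1 ‖ R2 = 11.32 kΩ.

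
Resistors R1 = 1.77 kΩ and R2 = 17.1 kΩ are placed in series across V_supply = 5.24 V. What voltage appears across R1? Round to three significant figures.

Series total: ΣR = 1.77 + 17.1 = 18.87 kΩ.
By the voltage-divider rule, V = 5.24 × 1.770/18.87 = 0.4915 V.

V ≈ 0.492 V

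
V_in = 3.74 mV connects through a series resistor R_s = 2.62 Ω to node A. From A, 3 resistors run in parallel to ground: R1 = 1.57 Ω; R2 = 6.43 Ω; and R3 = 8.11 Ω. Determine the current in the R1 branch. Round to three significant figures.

Parallel bank: R_p = 1/(1/1.57 + 1/6.43 + 1/8.11) = 1.092 Ω.
Node voltage V_A = V_in · R_p/(R_s + R_p) = 3.74 × 0.2942 = 1.100 mV.
Branch current I = V_A/R1 = 1.100/1.57 = 0.7008 mA.

I ≈ 0.701 mA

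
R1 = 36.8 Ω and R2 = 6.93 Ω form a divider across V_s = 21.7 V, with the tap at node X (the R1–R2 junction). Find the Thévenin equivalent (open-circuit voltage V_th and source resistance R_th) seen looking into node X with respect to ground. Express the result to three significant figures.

With X open, the divider is unloaded: V_th = 21.7 × 6.93/43.73 = 3.439 V.
Looking into X with the source shorted: R_th = R1·R2/(R1+R2) = 36.80 × 6.93/43.73 = 5.832 Ω.

V_th ≈ 3.44 V, R_th ≈ 5.83 Ω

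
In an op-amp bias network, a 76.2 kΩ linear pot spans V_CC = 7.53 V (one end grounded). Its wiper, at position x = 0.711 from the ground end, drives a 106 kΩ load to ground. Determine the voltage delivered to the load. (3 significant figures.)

V_out ≈ 4.66 V

Split the track: R_lower = x·R_p = 54.18 kΩ, R_upper = (1−x)·R_p = 22.02 kΩ.
Lower segment in parallel with the load: 54.18 ‖ 106 = 35.85 kΩ.
V_out = 7.53 × 35.85/(22.02 + 35.85) = 4.665 V.
(Unloaded: V_out = x·V_CC = 5.35 V.)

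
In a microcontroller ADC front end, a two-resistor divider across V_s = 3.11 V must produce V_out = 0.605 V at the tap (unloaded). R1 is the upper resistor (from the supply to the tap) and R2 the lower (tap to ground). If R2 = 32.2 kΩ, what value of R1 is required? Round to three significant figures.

The divider ratio is R2/(R1+R2) = 0.605/3.11 = 0.1945.
R1 = R2·(1/k − 1) = 32.2 × 4.140 = 133.3 kΩ.

R1 ≈ 133 kΩ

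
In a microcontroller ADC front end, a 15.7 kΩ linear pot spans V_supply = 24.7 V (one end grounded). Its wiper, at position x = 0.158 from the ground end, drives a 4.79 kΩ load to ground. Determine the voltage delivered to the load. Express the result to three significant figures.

V_out ≈ 2.72 V

The pot divides into 13.22 kΩ above the wiper and 2.481 kΩ below.
(x·R_p) ‖ R_L = 1.634 kΩ.
Then V_out = V_supply · 1.634/(13.22 + 1.634) = 2.718 V.
(Unloaded: V_out = x·V_supply = 3.90 V.)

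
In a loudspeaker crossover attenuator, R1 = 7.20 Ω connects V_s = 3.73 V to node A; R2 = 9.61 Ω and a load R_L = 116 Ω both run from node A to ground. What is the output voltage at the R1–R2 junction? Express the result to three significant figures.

V_out ≈ 2.06 V

R2 ‖ R_L = (9.61 × 116)/(9.61 + 116) = 8.875 Ω.
Now apply the divider: V_out = 3.73 × 0.5521 = 2.059 V.
(Unloaded it would be 2.13 V; the load pulls it down.)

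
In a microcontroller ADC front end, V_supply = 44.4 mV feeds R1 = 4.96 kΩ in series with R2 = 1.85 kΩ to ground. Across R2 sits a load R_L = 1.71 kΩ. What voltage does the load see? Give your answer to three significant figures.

V_out ≈ 6.75 mV

The load sits in parallel with R2, giving an effective lower resistance R2' = R2·R_L/(R2+R_L) = 0.8886 kΩ.
Then V_out = V_supply · R2'/(R1 + R2') = 44.4 × 0.8886/5.849 = 6.746 mV.
(Unloaded it would be 12.1 mV; the load pulls it down.)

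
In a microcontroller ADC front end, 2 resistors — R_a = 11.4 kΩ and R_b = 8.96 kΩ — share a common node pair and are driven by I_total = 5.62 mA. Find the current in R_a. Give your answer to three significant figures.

I ≈ 2.47 mA

With just two branches, the current splits inversely with resistance.
I(R_a) = 5.62 × 8.96/(11.4 + 8.96) = 5.62 × 0.4401 = 2.473 mA.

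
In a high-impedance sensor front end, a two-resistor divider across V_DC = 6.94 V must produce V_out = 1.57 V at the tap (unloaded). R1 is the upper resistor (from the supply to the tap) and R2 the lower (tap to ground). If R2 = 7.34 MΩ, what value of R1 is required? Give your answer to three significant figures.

The divider ratio is R2/(R1+R2) = 1.57/6.94 = 0.2262.
Rearranging, R1 = R2·(1−k)/k = 7.34 × 3.420 = 25.11 MΩ.

R1 ≈ 25.1 MΩ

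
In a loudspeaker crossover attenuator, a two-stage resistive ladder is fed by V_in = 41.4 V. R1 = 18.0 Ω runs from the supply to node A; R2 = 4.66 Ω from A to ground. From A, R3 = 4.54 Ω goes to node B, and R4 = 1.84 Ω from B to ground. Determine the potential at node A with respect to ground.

The second stage (R3 + R4 = 6.380 Ω) loads node A in parallel with R2.
R2 ‖ (R3+R4) = 2.693 Ω.
First divider: V_A = V_in · 2.693/(18.0 + 2.693) = 5.388 V.

V_A ≈ 5.39 V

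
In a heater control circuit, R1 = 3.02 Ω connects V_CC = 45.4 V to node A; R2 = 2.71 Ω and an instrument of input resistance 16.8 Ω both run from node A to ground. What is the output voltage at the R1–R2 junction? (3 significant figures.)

First combine the lower leg with the load: R2 ‖ R_L = 2.334 Ω.
Now apply the divider: V_out = 45.4 × 0.4359 = 19.79 V.

V_out ≈ 19.8 V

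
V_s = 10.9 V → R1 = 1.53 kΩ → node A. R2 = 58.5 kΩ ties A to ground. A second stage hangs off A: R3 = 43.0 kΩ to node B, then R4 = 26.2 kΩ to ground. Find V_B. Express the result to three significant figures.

Node A sees R2 in parallel with the series input of stage 2, R3 + R4 = 69.20 kΩ.
R2 ‖ (R3+R4) = 31.70 kΩ.
First divider: V_A = V_s · 31.70/(1.53 + 31.70) = 10.40 V.
Then the unloaded second divider: V_B = V_A × R4/(R3+R4) = 10.40 × 0.3786 = 3.937 V.

V_B ≈ 3.94 V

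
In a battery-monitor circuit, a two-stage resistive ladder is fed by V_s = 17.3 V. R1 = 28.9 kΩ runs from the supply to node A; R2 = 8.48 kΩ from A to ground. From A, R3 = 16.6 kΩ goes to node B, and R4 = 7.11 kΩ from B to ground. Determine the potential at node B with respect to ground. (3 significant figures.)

The second stage (R3 + R4 = 23.71 kΩ) loads node A in parallel with R2.
R2 ‖ (R3+R4) = 6.246 kΩ.
V_A = 17.3 × 6.246/(28.9 + 6.246) = 3.075 V.
Then the unloaded second divider: V_B = V_A × R4/(R3+R4) = 3.075 × 0.2999 = 0.9220 V.

V_B ≈ 0.922 V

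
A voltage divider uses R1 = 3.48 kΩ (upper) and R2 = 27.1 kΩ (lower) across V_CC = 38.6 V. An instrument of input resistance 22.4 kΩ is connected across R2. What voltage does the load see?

V_out ≈ 30.1 V

First combine the lower leg with the load: R2 ‖ R_L = 12.26 kΩ.
Then V_out = V_CC · R2'/(R1 + R2') = 38.6 × 12.26/15.74 = 30.07 V.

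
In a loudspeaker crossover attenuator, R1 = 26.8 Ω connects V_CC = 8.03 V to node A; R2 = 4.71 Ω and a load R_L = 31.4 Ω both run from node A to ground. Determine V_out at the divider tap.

V_out ≈ 1.06 V

First combine the lower leg with the load: R2 ‖ R_L = 4.096 Ω.
Then V_out = V_CC · R2'/(R1 + R2') = 8.03 × 4.096/30.90 = 1.064 V.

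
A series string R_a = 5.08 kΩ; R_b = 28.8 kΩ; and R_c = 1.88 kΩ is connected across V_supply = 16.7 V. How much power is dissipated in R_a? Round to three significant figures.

The common current is I = 16.7/35.76 = 0.4670 mA.
P(R_a) = I²·R_a = (0.4670)² × 5.08 = 1.108 mW.

P ≈ 1.11 mW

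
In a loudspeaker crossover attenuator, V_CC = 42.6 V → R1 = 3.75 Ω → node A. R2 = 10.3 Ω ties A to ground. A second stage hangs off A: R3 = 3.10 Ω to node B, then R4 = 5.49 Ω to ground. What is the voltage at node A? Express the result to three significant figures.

Looking into the second stage from A: R3 + R4 = 8.590 Ω appears in parallel with R2.
Effective lower resistance at A: R2 ‖ 8.590 = 4.684 Ω.
First divider: V_A = V_CC · 4.684/(3.75 + 4.684) = 23.66 V.

V_A ≈ 23.7 V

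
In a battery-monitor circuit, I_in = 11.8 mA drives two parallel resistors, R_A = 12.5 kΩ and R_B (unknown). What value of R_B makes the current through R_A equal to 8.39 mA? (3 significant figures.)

In a two-way split, I_A/I_in = R_B/(R_A + R_B).
With f = 0.7110, R_B = R_A · f/(1−f) = 12.5 × 2.460 = 30.76 kΩ.

R_B ≈ 30.8 kΩ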